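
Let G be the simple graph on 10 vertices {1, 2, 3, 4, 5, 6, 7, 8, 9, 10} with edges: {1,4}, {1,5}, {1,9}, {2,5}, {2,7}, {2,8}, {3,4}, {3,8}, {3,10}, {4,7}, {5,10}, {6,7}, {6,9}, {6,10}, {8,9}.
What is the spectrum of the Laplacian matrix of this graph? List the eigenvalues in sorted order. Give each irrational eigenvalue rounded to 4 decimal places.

[0, 2, 2, 2, 2, 2, 5, 5, 5, 5]

Reading degrees in the order [1, 2, 3, 4, 5, 6, 7, 8, 9, 10] gives [3, 3, 3, 3, 3, 3, 3, 3, 3, 3]; set D = diag(3, 3, 3, 3, 3, 3, 3, 3, 3, 3) and form L = D - A. Since every row of L sums to 0, the all-ones vector is in the kernel and 0 is an eigenvalue. The single zero eigenvalue shows the graph is connected. There is one zero in the spectrum, matching the 1 component.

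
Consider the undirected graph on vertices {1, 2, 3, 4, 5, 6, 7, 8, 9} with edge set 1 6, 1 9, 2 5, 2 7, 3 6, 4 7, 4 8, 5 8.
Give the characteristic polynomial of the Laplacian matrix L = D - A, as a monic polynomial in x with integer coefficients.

Reading degrees in the order [1, 2, 3, 4, 5, 6, 7, 8, 9] gives [2, 2, 1, 2, 2, 2, 2, 2, 1]; set D = diag(2, 2, 1, 2, 2, 2, 2, 2, 1) and form L = D - A. L has integer entries, so p(x) = det(xI - L) has integer coefficients. Expanding the determinant yields x^9 - 16x^8 + 105x^7 - 364x^6 + 715x^5 - 790x^4 + 450x^3 - 100x^2. Since p(0) = det(-L) = 0, x divides p(x). There are 2 zeros in the spectrum, matching the 2 components.

x^9 - 16x^8 + 105x^7 - 364x^6 + 715x^5 - 790x^4 + 450x^3 - 100x^2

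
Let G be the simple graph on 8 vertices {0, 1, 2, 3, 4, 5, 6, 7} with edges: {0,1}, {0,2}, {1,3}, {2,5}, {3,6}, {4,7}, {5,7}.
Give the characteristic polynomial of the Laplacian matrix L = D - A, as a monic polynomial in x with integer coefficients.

x^8 - 14x^7 + 78x^6 - 220x^5 + 330x^4 - 252x^3 + 84x^2 - 8x

Reading degrees in the order [0, 1, 2, 3, 4, 5, 6, 7] gives [2, 2, 2, 2, 1, 2, 1, 2]; set D = diag(2, 2, 2, 2, 1, 2, 1, 2) and form L = D - A. L has integer entries, so p(x) = det(xI - L) has integer coefficients. Expanding the determinant yields x^8 - 14x^7 + 78x^6 - 220x^5 + 330x^4 - 252x^3 + 84x^2 - 8x. The coefficient of x^7 equals -trace(L) = -14, matching the sum of degrees. The largest eigenvalue, 3.8478, is at most the vertex count 8.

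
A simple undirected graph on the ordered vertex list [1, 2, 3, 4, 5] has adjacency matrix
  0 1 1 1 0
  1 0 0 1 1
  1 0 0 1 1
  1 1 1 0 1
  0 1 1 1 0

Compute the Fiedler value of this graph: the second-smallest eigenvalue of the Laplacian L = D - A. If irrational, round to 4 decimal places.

3

Each diagonal entry of L is the vertex degree and each off-diagonal entry is -1 where an edge is present, 0 otherwise; in the order [1, 2, 3, 4, 5] the diagonal is [3, 3, 3, 4, 3]. Computing the eigenvalues of L and sorting gives [0, 3, 3, 5, 5]. The Fiedler value lambda_2 = 3 is strictly positive, so the graph is connected. The eigenvalues sum to 16, which equals trace(L) = 2|E|. By the matrix-tree theorem the graph has (1/5) * product of the nonzero eigenvalues = 45 spanning trees.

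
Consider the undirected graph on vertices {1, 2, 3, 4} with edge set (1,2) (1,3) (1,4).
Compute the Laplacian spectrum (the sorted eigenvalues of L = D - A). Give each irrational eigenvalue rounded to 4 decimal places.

Each diagonal entry of L is the vertex degree and each off-diagonal entry is -1 where an edge is present, 0 otherwise; in the order [1, 2, 3, 4] the diagonal is [3, 1, 1, 1]. L is symmetric positive semidefinite, so every eigenvalue is real and nonnegative.

[0, 1, 1, 4]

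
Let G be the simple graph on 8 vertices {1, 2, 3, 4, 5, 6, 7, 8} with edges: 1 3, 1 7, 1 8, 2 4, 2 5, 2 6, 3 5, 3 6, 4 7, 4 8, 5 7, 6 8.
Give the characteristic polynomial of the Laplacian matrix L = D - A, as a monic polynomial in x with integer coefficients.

With the vertex order [1, 2, 3, 4, 5, 6, 7, 8], the degrees are [3, 3, 3, 3, 3, 3, 3, 3], giving D = diag(3, 3, 3, 3, 3, 3, 3, 3) and L = D - A. Computing det(xI - L) by cofactor expansion (or equivalently via sum-over-permutations) gives x^8 - 24x^7 + 240x^6 - 1296x^5 + 4080x^4 - 7488x^3 + 7424x^2 - 3072x. The coefficient of x^7 equals -trace(L) = -24, matching the sum of degrees. The eigenvalues sum to 24, which equals trace(L) = 2|E|.

x^8 - 24x^7 + 240x^6 - 1296x^5 + 4080x^4 - 7488x^3 + 7424x^2 - 3072x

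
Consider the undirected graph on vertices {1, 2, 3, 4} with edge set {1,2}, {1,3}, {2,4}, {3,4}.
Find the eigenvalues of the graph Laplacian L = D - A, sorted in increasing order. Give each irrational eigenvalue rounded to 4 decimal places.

Each diagonal entry of L is the vertex degree and each off-diagonal entry is -1 where an edge is present, 0 otherwise; in the order [1, 2, 3, 4] the diagonal is [2, 2, 2, 2]. Since every row of L sums to 0, the all-ones vector is in the kernel and 0 is an eigenvalue. The single zero eigenvalue shows the graph is connected. The eigenvalues sum to 8, which equals trace(L) = 2|E|. By the matrix-tree theorem the graph has (1/4) * product of the nonzero eigenvalues = 4 spanning trees.

[0, 2, 2, 4]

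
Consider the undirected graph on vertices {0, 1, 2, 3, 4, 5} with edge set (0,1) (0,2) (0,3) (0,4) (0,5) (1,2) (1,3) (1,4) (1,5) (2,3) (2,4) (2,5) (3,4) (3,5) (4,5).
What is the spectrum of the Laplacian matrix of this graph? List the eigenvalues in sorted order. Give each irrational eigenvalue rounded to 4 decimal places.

With the vertex order [0, 1, 2, 3, 4, 5], the degrees are [5, 5, 5, 5, 5, 5], giving D = diag(5, 5, 5, 5, 5, 5) and L = D - A. The multiplicity of 0 as a Laplacian eigenvalue equals the number of connected components. The single zero eigenvalue shows the graph is connected. There is one zero in the spectrum, matching the 1 component.

[0, 6, 6, 6, 6, 6]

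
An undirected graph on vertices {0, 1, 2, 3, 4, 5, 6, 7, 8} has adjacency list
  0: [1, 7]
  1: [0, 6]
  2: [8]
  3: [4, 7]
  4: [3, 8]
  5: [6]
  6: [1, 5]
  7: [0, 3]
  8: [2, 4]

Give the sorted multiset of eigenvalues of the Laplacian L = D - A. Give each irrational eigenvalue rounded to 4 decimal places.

[0, 0.1206, 0.4679, 1, 1.6527, 2.3473, 3, 3.5321, 3.8794]

Each diagonal entry of L is the vertex degree and each off-diagonal entry is -1 where an edge is present, 0 otherwise; in the order [0, 1, 2, 3, 4, 5, 6, 7, 8] the diagonal is [2, 2, 1, 2, 2, 1, 2, 2, 2]. Since every row of L sums to 0, the all-ones vector is in the kernel and 0 is an eigenvalue. By the matrix-tree theorem the graph has (1/9) * product of the nonzero eigenvalues = 1 spanning tree.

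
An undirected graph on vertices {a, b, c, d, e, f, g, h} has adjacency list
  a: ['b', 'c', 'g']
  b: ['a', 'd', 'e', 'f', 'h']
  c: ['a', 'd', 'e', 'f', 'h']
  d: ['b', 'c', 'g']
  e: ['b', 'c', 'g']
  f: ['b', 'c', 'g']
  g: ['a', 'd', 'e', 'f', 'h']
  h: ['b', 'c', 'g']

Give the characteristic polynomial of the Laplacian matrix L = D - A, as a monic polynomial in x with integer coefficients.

x^8 - 30x^7 + 375x^6 - 2540x^5 + 10095x^4 - 23598x^3 + 30105x^2 - 16200x

Each diagonal entry of L is the vertex degree and each off-diagonal entry is -1 where an edge is present, 0 otherwise; in the order [a, b, c, d, e, f, g, h] the diagonal is [3, 5, 5, 3, 3, 3, 5, 3]. The eigenvalues of L are [0, 3, 3, 3, 3, 5, 5, 8]; the characteristic polynomial is the product of (x - lambda_i), which multiplies out to x^8 - 30x^7 + 375x^6 - 2540x^5 + 10095x^4 - 23598x^3 + 30105x^2 - 16200x. Since p(0) = det(-L) = 0, x divides p(x). There is one zero in the spectrum, matching the 1 component.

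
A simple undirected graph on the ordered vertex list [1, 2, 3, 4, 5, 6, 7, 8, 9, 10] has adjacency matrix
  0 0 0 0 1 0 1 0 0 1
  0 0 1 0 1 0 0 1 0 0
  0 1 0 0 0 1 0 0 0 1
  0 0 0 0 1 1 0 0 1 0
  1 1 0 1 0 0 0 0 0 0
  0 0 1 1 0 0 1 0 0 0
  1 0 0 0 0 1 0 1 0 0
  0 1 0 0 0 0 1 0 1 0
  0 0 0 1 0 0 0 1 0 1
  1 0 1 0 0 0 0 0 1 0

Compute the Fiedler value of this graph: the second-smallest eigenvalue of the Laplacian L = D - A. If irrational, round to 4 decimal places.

2

Reading degrees in the order [1, 2, 3, 4, 5, 6, 7, 8, 9, 10] gives [3, 3, 3, 3, 3, 3, 3, 3, 3, 3]; set D = diag(3, 3, 3, 3, 3, 3, 3, 3, 3, 3) and form L = D - A. The smallest Laplacian eigenvalue is always 0. The next one, lambda_2 = 2, measures how hard the graph is to disconnect: larger values mean better connectivity. By the matrix-tree theorem the graph has (1/10) * product of the nonzero eigenvalues = 2000 spanning trees. There is one zero in the spectrum, matching the 1 component.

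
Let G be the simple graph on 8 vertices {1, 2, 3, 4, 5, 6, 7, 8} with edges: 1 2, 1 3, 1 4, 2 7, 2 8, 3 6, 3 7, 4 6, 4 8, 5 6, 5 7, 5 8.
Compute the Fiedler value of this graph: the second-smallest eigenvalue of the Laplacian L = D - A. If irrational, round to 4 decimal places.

2

Reading degrees in the order [1, 2, 3, 4, 5, 6, 7, 8] gives [3, 3, 3, 3, 3, 3, 3, 3]; set D = diag(3, 3, 3, 3, 3, 3, 3, 3) and form L = D - A. The sorted Laplacian eigenvalues are [0, 2, 2, 2, 4, 4, 4, 6]; the algebraic connectivity is the second entry, 2. By the matrix-tree theorem the graph has (1/8) * product of the nonzero eigenvalues = 384 spanning trees.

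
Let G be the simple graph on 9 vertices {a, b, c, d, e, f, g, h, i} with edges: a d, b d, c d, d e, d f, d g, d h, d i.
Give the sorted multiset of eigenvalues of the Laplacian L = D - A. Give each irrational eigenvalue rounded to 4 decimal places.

[0, 1, 1, 1, 1, 1, 1, 1, 9]

Each diagonal entry of L is the vertex degree and each off-diagonal entry is -1 where an edge is present, 0 otherwise; in the order [a, b, c, d, e, f, g, h, i] the diagonal is [1, 1, 1, 8, 1, 1, 1, 1, 1]. The multiplicity of 0 as a Laplacian eigenvalue equals the number of connected components. The single zero eigenvalue shows the graph is connected. There is one zero in the spectrum, matching the 1 component.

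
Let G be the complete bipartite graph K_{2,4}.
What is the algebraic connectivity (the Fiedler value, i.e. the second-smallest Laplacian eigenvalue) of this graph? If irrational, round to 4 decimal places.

2

The graph has 6 vertices and degree multiset [4, 4, 2, 2, 2, 2]; D is the diagonal matrix of degrees and L = D - A. Computing the eigenvalues of L and sorting gives [0, 2, 2, 2, 4, 6]. The Fiedler value lambda_2 = 2 is strictly positive, so the graph is connected. By the matrix-tree theorem the graph has (1/6) * product of the nonzero eigenvalues = 32 spanning trees. The largest eigenvalue, 6, is at most the vertex count 6.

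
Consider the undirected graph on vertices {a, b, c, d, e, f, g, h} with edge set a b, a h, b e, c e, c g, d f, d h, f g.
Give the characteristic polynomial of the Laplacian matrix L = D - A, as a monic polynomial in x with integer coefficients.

Reading degrees in the order [a, b, c, d, e, f, g, h] gives [2, 2, 2, 2, 2, 2, 2, 2]; set D = diag(2, 2, 2, 2, 2, 2, 2, 2) and form L = D - A. L has integer entries, so p(x) = det(xI - L) has integer coefficients. Expanding the determinant yields x^8 - 16x^7 + 104x^6 - 352x^5 + 660x^4 - 672x^3 + 336x^2 - 64x. Since p(0) = det(-L) = 0, x divides p(x).

x^8 - 16x^7 + 104x^6 - 352x^5 + 660x^4 - 672x^3 + 336x^2 - 64x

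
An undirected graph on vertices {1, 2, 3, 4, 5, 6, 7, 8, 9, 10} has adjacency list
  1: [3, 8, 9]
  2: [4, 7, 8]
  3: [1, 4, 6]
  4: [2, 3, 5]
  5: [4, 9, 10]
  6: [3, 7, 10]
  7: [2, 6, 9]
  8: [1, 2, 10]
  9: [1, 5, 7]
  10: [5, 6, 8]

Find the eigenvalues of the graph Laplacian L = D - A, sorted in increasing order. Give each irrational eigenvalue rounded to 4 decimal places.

[0, 2, 2, 2, 2, 2, 5, 5, 5, 5]

Reading degrees in the order [1, 2, 3, 4, 5, 6, 7, 8, 9, 10] gives [3, 3, 3, 3, 3, 3, 3, 3, 3, 3]; set D = diag(3, 3, 3, 3, 3, 3, 3, 3, 3, 3) and form L = D - A. Diagonalising L (or applying a numerical eigensolver to the 10x10 matrix) gives the spectrum above. The single zero eigenvalue shows the graph is connected. There is one zero in the spectrum, matching the 1 component. The eigenvalues sum to 30, which equals trace(L) = 2|E|.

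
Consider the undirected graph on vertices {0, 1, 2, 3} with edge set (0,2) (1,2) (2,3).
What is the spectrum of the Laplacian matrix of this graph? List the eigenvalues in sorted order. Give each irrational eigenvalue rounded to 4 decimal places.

Each diagonal entry of L is the vertex degree and each off-diagonal entry is -1 where an edge is present, 0 otherwise; in the order [0, 1, 2, 3] the diagonal is [1, 1, 3, 1]. Diagonalising L (or applying a numerical eigensolver to the 4x4 matrix) gives the spectrum above. The single zero eigenvalue shows the graph is connected. By the matrix-tree theorem the graph has (1/4) * product of the nonzero eigenvalues = 1 spanning tree.

[0, 1, 1, 4]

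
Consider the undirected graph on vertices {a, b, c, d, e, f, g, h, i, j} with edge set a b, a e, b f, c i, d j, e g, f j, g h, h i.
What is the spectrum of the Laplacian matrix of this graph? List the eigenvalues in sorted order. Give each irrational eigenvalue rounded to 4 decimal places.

Each diagonal entry of L is the vertex degree and each off-diagonal entry is -1 where an edge is present, 0 otherwise; in the order [a, b, c, d, e, f, g, h, i, j] the diagonal is [2, 2, 1, 1, 2, 2, 2, 2, 2, 2]. L is symmetric positive semidefinite, so every eigenvalue is real and nonnegative. The largest eigenvalue, 3.9021, is at most the vertex count 10.

[0, 0.0979, 0.3820, 0.8244, 1.3820, 2, 2.6180, 3.1756, 3.6180, 3.9021]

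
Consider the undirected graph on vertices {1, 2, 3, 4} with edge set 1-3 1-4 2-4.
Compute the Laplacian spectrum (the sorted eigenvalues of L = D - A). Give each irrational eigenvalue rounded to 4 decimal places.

[0, 0.5858, 2, 3.4142]

Each diagonal entry of L is the vertex degree and each off-diagonal entry is -1 where an edge is present, 0 otherwise; in the order [1, 2, 3, 4] the diagonal is [2, 1, 1, 2]. L is symmetric positive semidefinite, so every eigenvalue is real and nonnegative. The single zero eigenvalue shows the graph is connected. By the matrix-tree theorem the graph has (1/4) * product of the nonzero eigenvalues = 1 spanning tree. There is one zero in the spectrum, matching the 1 component.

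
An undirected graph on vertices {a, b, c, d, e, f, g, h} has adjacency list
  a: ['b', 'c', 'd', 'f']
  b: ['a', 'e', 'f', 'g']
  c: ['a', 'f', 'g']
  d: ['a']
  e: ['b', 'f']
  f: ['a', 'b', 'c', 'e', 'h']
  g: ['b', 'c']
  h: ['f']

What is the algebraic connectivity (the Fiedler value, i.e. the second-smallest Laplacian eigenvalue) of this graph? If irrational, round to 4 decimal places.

Each diagonal entry of L is the vertex degree and each off-diagonal entry is -1 where an edge is present, 0 otherwise; in the order [a, b, c, d, e, f, g, h] the diagonal is [4, 4, 3, 1, 2, 5, 2, 1]. The smallest Laplacian eigenvalue is always 0. The next one, lambda_2 = 0.7628, measures how hard the graph is to disconnect: larger values mean better connectivity. There is one zero in the spectrum, matching the 1 component.

0.7628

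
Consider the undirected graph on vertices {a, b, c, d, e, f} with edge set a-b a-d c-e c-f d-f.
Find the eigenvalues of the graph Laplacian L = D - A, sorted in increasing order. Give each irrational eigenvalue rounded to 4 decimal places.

Reading degrees in the order [a, b, c, d, e, f] gives [2, 1, 2, 2, 1, 2]; set D = diag(2, 1, 2, 2, 1, 2) and form L = D - A. L is symmetric positive semidefinite, so every eigenvalue is real and nonnegative. The single zero eigenvalue shows the graph is connected. By the matrix-tree theorem the graph has (1/6) * product of the nonzero eigenvalues = 1 spanning tree. There is one zero in the spectrum, matching the 1 component.

[0, 0.2679, 1, 2, 3, 3.7321]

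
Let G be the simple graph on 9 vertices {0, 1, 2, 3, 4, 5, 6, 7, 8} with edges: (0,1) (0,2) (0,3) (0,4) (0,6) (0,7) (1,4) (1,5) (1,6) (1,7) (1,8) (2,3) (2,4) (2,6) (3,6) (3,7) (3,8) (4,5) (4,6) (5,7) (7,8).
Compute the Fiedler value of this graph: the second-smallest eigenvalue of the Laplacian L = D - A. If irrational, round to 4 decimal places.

Reading degrees in the order [0, 1, 2, 3, 4, 5, 6, 7, 8] gives [6, 6, 4, 5, 5, 3, 5, 5, 3]; set D = diag(6, 6, 4, 5, 5, 3, 5, 5, 3) and form L = D - A. The smallest Laplacian eigenvalue is always 0. The next one, lambda_2 = 2.3904, measures how hard the graph is to disconnect: larger values mean better connectivity. There is one zero in the spectrum, matching the 1 component.

2.3904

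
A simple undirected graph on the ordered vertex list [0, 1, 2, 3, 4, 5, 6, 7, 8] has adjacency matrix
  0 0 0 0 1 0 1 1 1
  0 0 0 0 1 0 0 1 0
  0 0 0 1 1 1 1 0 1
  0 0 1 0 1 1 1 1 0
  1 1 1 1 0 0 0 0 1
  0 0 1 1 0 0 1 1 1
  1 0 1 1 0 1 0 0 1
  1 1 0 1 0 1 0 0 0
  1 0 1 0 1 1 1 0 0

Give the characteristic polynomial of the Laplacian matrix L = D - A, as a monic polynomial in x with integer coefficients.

x^9 - 40x^8 + 687x^7 - 6604x^6 + 38766x^5 - 141840x^4 + 314536x^3 - 384094x^2 + 195822x

Reading degrees in the order [0, 1, 2, 3, 4, 5, 6, 7, 8] gives [4, 2, 5, 5, 5, 5, 5, 4, 5]; set D = diag(4, 2, 5, 5, 5, 5, 5, 4, 5) and form L = D - A. Computing det(xI - L) by cofactor expansion (or equivalently via sum-over-permutations) gives x^9 - 40x^8 + 687x^7 - 6604x^6 + 38766x^5 - 141840x^4 + 314536x^3 - 384094x^2 + 195822x. The coefficient of x^8 equals -trace(L) = -40, matching the sum of degrees.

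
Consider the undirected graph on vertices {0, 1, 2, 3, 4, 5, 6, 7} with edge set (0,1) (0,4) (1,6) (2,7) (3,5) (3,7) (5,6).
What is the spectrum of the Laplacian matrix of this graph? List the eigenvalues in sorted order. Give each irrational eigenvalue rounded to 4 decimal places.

[0, 0.1522, 0.5858, 1.2346, 2, 2.7654, 3.4142, 3.8478]

With the vertex order [0, 1, 2, 3, 4, 5, 6, 7], the degrees are [2, 2, 1, 2, 1, 2, 2, 2], giving D = diag(2, 2, 1, 2, 1, 2, 2, 2) and L = D - A. Since every row of L sums to 0, the all-ones vector is in the kernel and 0 is an eigenvalue. The largest eigenvalue, 3.8478, is at most the vertex count 8.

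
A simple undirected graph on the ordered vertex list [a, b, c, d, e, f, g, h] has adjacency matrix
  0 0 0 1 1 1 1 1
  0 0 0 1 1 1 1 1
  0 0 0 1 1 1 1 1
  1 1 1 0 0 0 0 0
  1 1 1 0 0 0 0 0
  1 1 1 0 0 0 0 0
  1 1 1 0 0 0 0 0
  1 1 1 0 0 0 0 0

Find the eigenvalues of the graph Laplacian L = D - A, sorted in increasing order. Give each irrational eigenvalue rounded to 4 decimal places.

With the vertex order [a, b, c, d, e, f, g, h], the degrees are [5, 5, 5, 3, 3, 3, 3, 3], giving D = diag(5, 5, 5, 3, 3, 3, 3, 3) and L = D - A. L is symmetric positive semidefinite, so every eigenvalue is real and nonnegative. The single zero eigenvalue shows the graph is connected. The eigenvalues sum to 30, which equals trace(L) = 2|E|.

[0, 3, 3, 3, 3, 5, 5, 8]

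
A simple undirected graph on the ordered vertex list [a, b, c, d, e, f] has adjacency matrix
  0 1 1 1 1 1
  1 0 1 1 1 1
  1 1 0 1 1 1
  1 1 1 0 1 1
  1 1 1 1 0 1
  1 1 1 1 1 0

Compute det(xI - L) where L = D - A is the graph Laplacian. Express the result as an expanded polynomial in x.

x^6 - 30x^5 + 360x^4 - 2160x^3 + 6480x^2 - 7776x

Each diagonal entry of L is the vertex degree and each off-diagonal entry is -1 where an edge is present, 0 otherwise; in the order [a, b, c, d, e, f] the diagonal is [5, 5, 5, 5, 5, 5]. The eigenvalues of L are [0, 6, 6, 6, 6, 6]; the characteristic polynomial is the product of (x - lambda_i), which multiplies out to x^6 - 30x^5 + 360x^4 - 2160x^3 + 6480x^2 - 7776x. The constant term is 0 because L is singular (the all-ones vector lies in its kernel). There is one zero in the spectrum, matching the 1 component. The largest eigenvalue, 6, is at most the vertex count 6.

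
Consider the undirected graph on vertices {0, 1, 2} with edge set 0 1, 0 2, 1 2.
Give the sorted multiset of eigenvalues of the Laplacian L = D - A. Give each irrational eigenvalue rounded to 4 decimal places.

[0, 3, 3]

With the vertex order [0, 1, 2], the degrees are [2, 2, 2], giving D = diag(2, 2, 2) and L = D - A. Diagonalising L (or applying a numerical eigensolver to the 3x3 matrix) gives the spectrum above.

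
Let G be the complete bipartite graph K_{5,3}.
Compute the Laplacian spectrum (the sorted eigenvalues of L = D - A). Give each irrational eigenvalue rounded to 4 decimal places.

[0, 3, 3, 3, 3, 5, 5, 8]

The graph has 8 vertices and degree multiset [5, 5, 5, 3, 3, 3, 3, 3]; D is the diagonal matrix of degrees and L = D - A. Since every row of L sums to 0, the all-ones vector is in the kernel and 0 is an eigenvalue. By the matrix-tree theorem the graph has (1/8) * product of the nonzero eigenvalues = 2025 spanning trees.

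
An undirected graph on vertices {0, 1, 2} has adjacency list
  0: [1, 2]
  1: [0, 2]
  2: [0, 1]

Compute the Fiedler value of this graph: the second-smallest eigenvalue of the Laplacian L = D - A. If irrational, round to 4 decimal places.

3

Each diagonal entry of L is the vertex degree and each off-diagonal entry is -1 where an edge is present, 0 otherwise; in the order [0, 1, 2] the diagonal is [2, 2, 2]. The smallest Laplacian eigenvalue is always 0. The next one, lambda_2 = 3, measures how hard the graph is to disconnect: larger values mean better connectivity. The eigenvalues sum to 6, which equals trace(L) = 2|E|.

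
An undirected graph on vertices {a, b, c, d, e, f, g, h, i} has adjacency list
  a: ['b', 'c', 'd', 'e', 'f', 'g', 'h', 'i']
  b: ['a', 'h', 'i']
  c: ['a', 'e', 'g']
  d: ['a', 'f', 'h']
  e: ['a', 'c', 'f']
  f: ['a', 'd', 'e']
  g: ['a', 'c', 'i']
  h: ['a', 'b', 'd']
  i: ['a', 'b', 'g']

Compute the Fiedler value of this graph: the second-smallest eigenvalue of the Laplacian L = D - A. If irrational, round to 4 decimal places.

With the vertex order [a, b, c, d, e, f, g, h, i], the degrees are [8, 3, 3, 3, 3, 3, 3, 3, 3], giving D = diag(8, 3, 3, 3, 3, 3, 3, 3, 3) and L = D - A. The sorted Laplacian eigenvalues are [0, 1.5858, 1.5858, 3, 3, 4.4142, 4.4142, 5, 9]; the algebraic connectivity is the second entry, 1.5858. There is one zero in the spectrum, matching the 1 component. By the matrix-tree theorem the graph has (1/9) * product of the nonzero eigenvalues = 2205 spanning trees.

1.5858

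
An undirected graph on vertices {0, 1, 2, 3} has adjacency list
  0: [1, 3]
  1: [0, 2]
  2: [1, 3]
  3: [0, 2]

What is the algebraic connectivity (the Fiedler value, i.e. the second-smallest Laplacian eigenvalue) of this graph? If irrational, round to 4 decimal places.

2

Reading degrees in the order [0, 1, 2, 3] gives [2, 2, 2, 2]; set D = diag(2, 2, 2, 2) and form L = D - A. The smallest Laplacian eigenvalue is always 0. The next one, lambda_2 = 2, measures how hard the graph is to disconnect: larger values mean better connectivity.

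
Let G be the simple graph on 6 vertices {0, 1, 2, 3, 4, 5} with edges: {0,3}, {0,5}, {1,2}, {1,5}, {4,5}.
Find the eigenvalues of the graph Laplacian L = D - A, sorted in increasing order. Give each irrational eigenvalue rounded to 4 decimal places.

With the vertex order [0, 1, 2, 3, 4, 5], the degrees are [2, 2, 1, 1, 1, 3], giving D = diag(2, 2, 1, 1, 1, 3) and L = D - A. The multiplicity of 0 as a Laplacian eigenvalue equals the number of connected components.

[0, 0.3820, 0.6972, 2, 2.6180, 4.3028]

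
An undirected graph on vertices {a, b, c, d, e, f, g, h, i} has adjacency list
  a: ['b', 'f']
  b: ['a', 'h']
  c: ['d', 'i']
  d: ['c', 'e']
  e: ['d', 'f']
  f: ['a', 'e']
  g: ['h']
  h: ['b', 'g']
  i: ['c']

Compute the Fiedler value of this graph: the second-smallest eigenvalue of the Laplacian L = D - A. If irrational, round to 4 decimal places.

0.1206

Reading degrees in the order [a, b, c, d, e, f, g, h, i] gives [2, 2, 2, 2, 2, 2, 1, 2, 1]; set D = diag(2, 2, 2, 2, 2, 2, 1, 2, 1) and form L = D - A. The smallest Laplacian eigenvalue is always 0. The next one, lambda_2 = 0.1206, measures how hard the graph is to disconnect: larger values mean better connectivity. The largest eigenvalue, 3.8794, is at most the vertex count 9.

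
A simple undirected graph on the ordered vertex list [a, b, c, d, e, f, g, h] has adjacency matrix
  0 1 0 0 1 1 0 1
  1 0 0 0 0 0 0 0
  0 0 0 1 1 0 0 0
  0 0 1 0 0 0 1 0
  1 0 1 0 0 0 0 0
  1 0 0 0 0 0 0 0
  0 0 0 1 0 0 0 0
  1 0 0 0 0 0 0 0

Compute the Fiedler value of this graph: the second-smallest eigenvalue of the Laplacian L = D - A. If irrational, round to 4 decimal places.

Reading degrees in the order [a, b, c, d, e, f, g, h] gives [4, 1, 2, 2, 2, 1, 1, 1]; set D = diag(4, 1, 2, 2, 2, 1, 1, 1) and form L = D - A. Computing the eigenvalues of L and sorting gives [0, 0.2023, 1, 1, 1, 2.2472, 3.4527, 5.0979]. The Fiedler value lambda_2 = 0.2023 is strictly positive, so the graph is connected. The largest eigenvalue, 5.0979, is at most the vertex count 8.

0.2023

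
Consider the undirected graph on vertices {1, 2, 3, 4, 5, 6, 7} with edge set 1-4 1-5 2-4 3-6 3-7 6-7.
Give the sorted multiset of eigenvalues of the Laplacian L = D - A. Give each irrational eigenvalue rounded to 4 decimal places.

[0, 0, 0.5858, 2, 3, 3, 3.4142]

With the vertex order [1, 2, 3, 4, 5, 6, 7], the degrees are [2, 1, 2, 2, 1, 2, 2], giving D = diag(2, 1, 2, 2, 1, 2, 2) and L = D - A. The multiplicity of 0 as a Laplacian eigenvalue equals the number of connected components. The 2 zero eigenvalues correspond to the 2 connected components. The largest eigenvalue, 3.4142, is at most the vertex count 7.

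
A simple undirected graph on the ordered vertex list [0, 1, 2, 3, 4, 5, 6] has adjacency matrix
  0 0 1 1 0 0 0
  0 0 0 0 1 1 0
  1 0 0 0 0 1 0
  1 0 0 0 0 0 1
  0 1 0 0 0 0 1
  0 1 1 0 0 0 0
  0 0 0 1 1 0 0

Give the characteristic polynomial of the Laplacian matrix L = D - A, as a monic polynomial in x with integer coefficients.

With the vertex order [0, 1, 2, 3, 4, 5, 6], the degrees are [2, 2, 2, 2, 2, 2, 2], giving D = diag(2, 2, 2, 2, 2, 2, 2) and L = D - A. Computing det(xI - L) by cofactor expansion (or equivalently via sum-over-permutations) gives x^7 - 14x^6 + 77x^5 - 210x^4 + 294x^3 - 196x^2 + 49x. Since p(0) = det(-L) = 0, x divides p(x). By the matrix-tree theorem the graph has (1/7) * product of the nonzero eigenvalues = 7 spanning trees. The eigenvalues sum to 14, which equals trace(L) = 2|E|.

x^7 - 14x^6 + 77x^5 - 210x^4 + 294x^3 - 196x^2 + 49x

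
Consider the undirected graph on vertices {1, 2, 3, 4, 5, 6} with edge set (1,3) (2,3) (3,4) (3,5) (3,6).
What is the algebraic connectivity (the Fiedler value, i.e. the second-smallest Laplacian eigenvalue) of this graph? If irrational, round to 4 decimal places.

1

Reading degrees in the order [1, 2, 3, 4, 5, 6] gives [1, 1, 5, 1, 1, 1]; set D = diag(1, 1, 5, 1, 1, 1) and form L = D - A. The sorted Laplacian eigenvalues are [0, 1, 1, 1, 1, 6]; the algebraic connectivity is the second entry, 1. There is one zero in the spectrum, matching the 1 component.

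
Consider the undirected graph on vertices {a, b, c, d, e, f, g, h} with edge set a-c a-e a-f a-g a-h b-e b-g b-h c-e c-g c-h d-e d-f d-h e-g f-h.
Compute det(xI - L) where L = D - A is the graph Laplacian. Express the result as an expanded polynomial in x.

x^8 - 32x^7 + 429x^6 - 3118x^5 + 13241x^4 - 32770x^3 + 43621x^2 - 23984x

Each diagonal entry of L is the vertex degree and each off-diagonal entry is -1 where an edge is present, 0 otherwise; in the order [a, b, c, d, e, f, g, h] the diagonal is [5, 3, 4, 3, 5, 3, 4, 5]. Computing det(xI - L) by cofactor expansion (or equivalently via sum-over-permutations) gives x^8 - 32x^7 + 429x^6 - 3118x^5 + 13241x^4 - 32770x^3 + 43621x^2 - 23984x. The constant term is 0 because L is singular (the all-ones vector lies in its kernel). The eigenvalues sum to 32, which equals trace(L) = 2|E|.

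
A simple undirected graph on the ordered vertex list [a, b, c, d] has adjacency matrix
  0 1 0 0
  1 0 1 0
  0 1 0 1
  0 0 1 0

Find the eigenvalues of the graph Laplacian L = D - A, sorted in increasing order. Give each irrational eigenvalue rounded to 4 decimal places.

[0, 0.5858, 2, 3.4142]

Reading degrees in the order [a, b, c, d] gives [1, 2, 2, 1]; set D = diag(1, 2, 2, 1) and form L = D - A. Since every row of L sums to 0, the all-ones vector is in the kernel and 0 is an eigenvalue. The single zero eigenvalue shows the graph is connected.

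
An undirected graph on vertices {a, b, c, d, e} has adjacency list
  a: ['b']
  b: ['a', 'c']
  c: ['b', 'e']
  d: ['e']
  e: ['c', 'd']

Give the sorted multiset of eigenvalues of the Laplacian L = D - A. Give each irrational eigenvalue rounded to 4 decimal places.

[0, 0.3820, 1.3820, 2.6180, 3.6180]

With the vertex order [a, b, c, d, e], the degrees are [1, 2, 2, 1, 2], giving D = diag(1, 2, 2, 1, 2) and L = D - A. Diagonalising L (or applying a numerical eigensolver to the 5x5 matrix) gives the spectrum above. By the matrix-tree theorem the graph has (1/5) * product of the nonzero eigenvalues = 1 spanning tree.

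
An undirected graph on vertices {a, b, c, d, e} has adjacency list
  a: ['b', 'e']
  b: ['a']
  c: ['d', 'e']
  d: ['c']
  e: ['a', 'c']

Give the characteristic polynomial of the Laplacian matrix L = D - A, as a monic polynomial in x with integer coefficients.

x^5 - 8x^4 + 21x^3 - 20x^2 + 5x

Each diagonal entry of L is the vertex degree and each off-diagonal entry is -1 where an edge is present, 0 otherwise; in the order [a, b, c, d, e] the diagonal is [2, 1, 2, 1, 2]. L has integer entries, so p(x) = det(xI - L) has integer coefficients. Expanding the determinant yields x^5 - 8x^4 + 21x^3 - 20x^2 + 5x. The coefficient of x^4 equals -trace(L) = -8, matching the sum of degrees. The largest eigenvalue, 3.6180, is at most the vertex count 5.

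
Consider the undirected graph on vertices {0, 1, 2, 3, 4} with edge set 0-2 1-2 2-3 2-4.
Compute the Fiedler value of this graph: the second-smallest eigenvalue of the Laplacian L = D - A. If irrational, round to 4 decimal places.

1

With the vertex order [0, 1, 2, 3, 4], the degrees are [1, 1, 4, 1, 1], giving D = diag(1, 1, 4, 1, 1) and L = D - A. The sorted Laplacian eigenvalues are [0, 1, 1, 1, 5]; the algebraic connectivity is the second entry, 1. By the matrix-tree theorem the graph has (1/5) * product of the nonzero eigenvalues = 1 spanning tree. There is one zero in the spectrum, matching the 1 component.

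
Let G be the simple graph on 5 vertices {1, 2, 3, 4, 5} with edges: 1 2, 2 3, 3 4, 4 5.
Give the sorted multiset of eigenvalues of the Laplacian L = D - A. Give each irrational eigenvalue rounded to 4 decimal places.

[0, 0.3820, 1.3820, 2.6180, 3.6180]

Each diagonal entry of L is the vertex degree and each off-diagonal entry is -1 where an edge is present, 0 otherwise; in the order [1, 2, 3, 4, 5] the diagonal is [1, 2, 2, 2, 1]. Diagonalising L (or applying a numerical eigensolver to the 5x5 matrix) gives the spectrum above. The single zero eigenvalue shows the graph is connected. There is one zero in the spectrum, matching the 1 component.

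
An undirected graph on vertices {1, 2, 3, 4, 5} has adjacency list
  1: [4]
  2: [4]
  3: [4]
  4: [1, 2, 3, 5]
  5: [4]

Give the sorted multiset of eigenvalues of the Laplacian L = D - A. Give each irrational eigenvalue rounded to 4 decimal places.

[0, 1, 1, 1, 5]

Reading degrees in the order [1, 2, 3, 4, 5] gives [1, 1, 1, 4, 1]; set D = diag(1, 1, 1, 4, 1) and form L = D - A. Since every row of L sums to 0, the all-ones vector is in the kernel and 0 is an eigenvalue. The largest eigenvalue, 5, is at most the vertex count 5.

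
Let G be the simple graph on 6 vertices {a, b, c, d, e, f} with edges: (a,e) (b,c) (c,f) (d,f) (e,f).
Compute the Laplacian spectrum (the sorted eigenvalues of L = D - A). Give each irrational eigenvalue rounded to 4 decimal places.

Reading degrees in the order [a, b, c, d, e, f] gives [1, 1, 2, 1, 2, 3]; set D = diag(1, 1, 2, 1, 2, 3) and form L = D - A. The multiplicity of 0 as a Laplacian eigenvalue equals the number of connected components. The single zero eigenvalue shows the graph is connected. There is one zero in the spectrum, matching the 1 component.

[0, 0.3820, 0.6972, 2, 2.6180, 4.3028]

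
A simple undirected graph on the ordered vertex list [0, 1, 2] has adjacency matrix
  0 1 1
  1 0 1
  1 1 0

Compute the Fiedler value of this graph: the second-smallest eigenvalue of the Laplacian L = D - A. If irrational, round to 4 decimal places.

3

With the vertex order [0, 1, 2], the degrees are [2, 2, 2], giving D = diag(2, 2, 2) and L = D - A. The sorted Laplacian eigenvalues are [0, 3, 3]; the algebraic connectivity is the second entry, 3. There is one zero in the spectrum, matching the 1 component. The largest eigenvalue, 3, is at most the vertex count 3.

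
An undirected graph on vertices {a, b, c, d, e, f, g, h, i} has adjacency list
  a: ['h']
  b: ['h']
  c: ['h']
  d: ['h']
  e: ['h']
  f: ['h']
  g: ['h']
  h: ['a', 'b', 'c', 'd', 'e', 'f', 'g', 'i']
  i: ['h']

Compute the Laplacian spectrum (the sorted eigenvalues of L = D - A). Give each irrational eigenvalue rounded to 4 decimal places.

With the vertex order [a, b, c, d, e, f, g, h, i], the degrees are [1, 1, 1, 1, 1, 1, 1, 8, 1], giving D = diag(1, 1, 1, 1, 1, 1, 1, 8, 1) and L = D - A. Since every row of L sums to 0, the all-ones vector is in the kernel and 0 is an eigenvalue. The single zero eigenvalue shows the graph is connected.

[0, 1, 1, 1, 1, 1, 1, 1, 9]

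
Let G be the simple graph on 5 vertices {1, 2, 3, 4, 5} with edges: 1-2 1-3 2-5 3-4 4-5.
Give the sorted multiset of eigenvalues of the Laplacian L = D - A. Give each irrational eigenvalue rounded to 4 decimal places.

Each diagonal entry of L is the vertex degree and each off-diagonal entry is -1 where an edge is present, 0 otherwise; in the order [1, 2, 3, 4, 5] the diagonal is [2, 2, 2, 2, 2]. Since every row of L sums to 0, the all-ones vector is in the kernel and 0 is an eigenvalue. The single zero eigenvalue shows the graph is connected. By the matrix-tree theorem the graph has (1/5) * product of the nonzero eigenvalues = 5 spanning trees.

[0, 1.3820, 1.3820, 3.6180, 3.6180]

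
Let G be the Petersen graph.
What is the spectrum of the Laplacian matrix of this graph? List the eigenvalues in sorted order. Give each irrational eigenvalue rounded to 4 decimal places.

The graph has 10 vertices and degree multiset [3, 3, 3, 3, 3, 3, 3, 3, 3, 3]; D is the diagonal matrix of degrees and L = D - A. L is symmetric positive semidefinite, so every eigenvalue is real and nonnegative. The single zero eigenvalue shows the graph is connected.

[0, 2, 2, 2, 2, 2, 5, 5, 5, 5]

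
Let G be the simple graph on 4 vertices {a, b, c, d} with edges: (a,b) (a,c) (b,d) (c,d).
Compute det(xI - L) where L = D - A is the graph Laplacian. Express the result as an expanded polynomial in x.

Reading degrees in the order [a, b, c, d] gives [2, 2, 2, 2]; set D = diag(2, 2, 2, 2) and form L = D - A. The eigenvalues of L are [0, 2, 2, 4]; the characteristic polynomial is the product of (x - lambda_i), which multiplies out to x^4 - 8x^3 + 20x^2 - 16x. The constant term is 0 because L is singular (the all-ones vector lies in its kernel). The eigenvalues sum to 8, which equals trace(L) = 2|E|.

x^4 - 8x^3 + 20x^2 - 16x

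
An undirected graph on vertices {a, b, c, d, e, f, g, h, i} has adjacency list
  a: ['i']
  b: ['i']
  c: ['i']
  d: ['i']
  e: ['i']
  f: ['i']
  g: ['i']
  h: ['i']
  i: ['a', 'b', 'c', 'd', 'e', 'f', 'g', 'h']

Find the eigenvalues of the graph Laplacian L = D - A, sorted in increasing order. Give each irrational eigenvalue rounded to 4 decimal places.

[0, 1, 1, 1, 1, 1, 1, 1, 9]

Reading degrees in the order [a, b, c, d, e, f, g, h, i] gives [1, 1, 1, 1, 1, 1, 1, 1, 8]; set D = diag(1, 1, 1, 1, 1, 1, 1, 1, 8) and form L = D - A. The multiplicity of 0 as a Laplacian eigenvalue equals the number of connected components. There is one zero in the spectrum, matching the 1 component.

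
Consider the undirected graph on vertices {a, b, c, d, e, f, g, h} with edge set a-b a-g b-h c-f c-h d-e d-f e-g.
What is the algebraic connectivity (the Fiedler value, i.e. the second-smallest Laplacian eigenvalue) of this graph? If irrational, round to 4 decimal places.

With the vertex order [a, b, c, d, e, f, g, h], the degrees are [2, 2, 2, 2, 2, 2, 2, 2], giving D = diag(2, 2, 2, 2, 2, 2, 2, 2) and L = D - A. The smallest Laplacian eigenvalue is always 0. The next one, lambda_2 = 0.5858, measures how hard the graph is to disconnect: larger values mean better connectivity.

0.5858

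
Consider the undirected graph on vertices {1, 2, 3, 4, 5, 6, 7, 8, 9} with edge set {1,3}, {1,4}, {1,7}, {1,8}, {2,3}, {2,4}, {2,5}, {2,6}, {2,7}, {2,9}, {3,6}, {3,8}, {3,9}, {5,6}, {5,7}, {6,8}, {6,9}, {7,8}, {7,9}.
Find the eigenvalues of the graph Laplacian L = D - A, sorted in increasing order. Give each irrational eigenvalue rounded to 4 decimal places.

Each diagonal entry of L is the vertex degree and each off-diagonal entry is -1 where an edge is present, 0 otherwise; in the order [1, 2, 3, 4, 5, 6, 7, 8, 9] the diagonal is [4, 6, 5, 2, 3, 5, 5, 4, 4]. L is symmetric positive semidefinite, so every eigenvalue is real and nonnegative. The largest eigenvalue, 7.6611, is at most the vertex count 9. There is one zero in the spectrum, matching the 1 component.

[0, 1.7532, 2.6715, 3.4222, 4.4595, 5.1736, 6.2601, 6.5987, 7.6611]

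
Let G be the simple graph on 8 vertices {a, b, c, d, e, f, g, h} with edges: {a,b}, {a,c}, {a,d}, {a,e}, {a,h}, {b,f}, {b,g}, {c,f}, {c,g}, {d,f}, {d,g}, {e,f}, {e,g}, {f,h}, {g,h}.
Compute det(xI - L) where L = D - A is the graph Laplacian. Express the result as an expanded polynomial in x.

Reading degrees in the order [a, b, c, d, e, f, g, h] gives [5, 3, 3, 3, 3, 5, 5, 3]; set D = diag(5, 3, 3, 3, 3, 5, 5, 3) and form L = D - A. L has integer entries, so p(x) = det(xI - L) has integer coefficients. Expanding the determinant yields x^8 - 30x^7 + 375x^6 - 2540x^5 + 10095x^4 - 23598x^3 + 30105x^2 - 16200x. The constant term is 0 because L is singular (the all-ones vector lies in its kernel). By the matrix-tree theorem the graph has (1/8) * product of the nonzero eigenvalues = 2025 spanning trees.

x^8 - 30x^7 + 375x^6 - 2540x^5 + 10095x^4 - 23598x^3 + 30105x^2 - 16200x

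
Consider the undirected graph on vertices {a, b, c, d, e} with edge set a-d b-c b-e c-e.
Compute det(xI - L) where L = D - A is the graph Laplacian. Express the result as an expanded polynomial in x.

Reading degrees in the order [a, b, c, d, e] gives [1, 2, 2, 1, 2]; set D = diag(1, 2, 2, 1, 2) and form L = D - A. The eigenvalues of L are [0, 0, 2, 3, 3]; the characteristic polynomial is the product of (x - lambda_i), which multiplies out to x^5 - 8x^4 + 21x^3 - 18x^2. The constant term is 0 because L is singular (the all-ones vector lies in its kernel). The largest eigenvalue, 3, is at most the vertex count 5.

x^5 - 8x^4 + 21x^3 - 18x^2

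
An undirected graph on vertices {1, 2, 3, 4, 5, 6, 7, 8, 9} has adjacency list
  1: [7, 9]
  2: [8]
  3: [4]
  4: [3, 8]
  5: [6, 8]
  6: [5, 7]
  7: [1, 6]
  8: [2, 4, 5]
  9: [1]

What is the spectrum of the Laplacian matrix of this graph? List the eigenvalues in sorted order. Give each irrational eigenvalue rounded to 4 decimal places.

[0, 0.1404, 0.5362, 0.7754, 1.5803, 2.2449, 2.7784, 3.5988, 4.3455]

Each diagonal entry of L is the vertex degree and each off-diagonal entry is -1 where an edge is present, 0 otherwise; in the order [1, 2, 3, 4, 5, 6, 7, 8, 9] the diagonal is [2, 1, 1, 2, 2, 2, 2, 3, 1]. L is symmetric positive semidefinite, so every eigenvalue is real and nonnegative. The single zero eigenvalue shows the graph is connected. By the matrix-tree theorem the graph has (1/9) * product of the nonzero eigenvalues = 1 spanning tree.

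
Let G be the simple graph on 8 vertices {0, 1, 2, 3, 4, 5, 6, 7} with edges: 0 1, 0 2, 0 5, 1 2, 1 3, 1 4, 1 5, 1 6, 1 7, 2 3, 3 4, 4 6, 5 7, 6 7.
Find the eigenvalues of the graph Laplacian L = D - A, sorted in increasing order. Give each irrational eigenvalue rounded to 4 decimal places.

Each diagonal entry of L is the vertex degree and each off-diagonal entry is -1 where an edge is present, 0 otherwise; in the order [0, 1, 2, 3, 4, 5, 6, 7] the diagonal is [3, 7, 3, 3, 3, 3, 3, 3]. The multiplicity of 0 as a Laplacian eigenvalue equals the number of connected components. By the matrix-tree theorem the graph has (1/8) * product of the nonzero eigenvalues = 841 spanning trees.

[0, 1.7530, 1.7530, 3.4450, 3.4450, 4.8019, 4.8019, 8]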